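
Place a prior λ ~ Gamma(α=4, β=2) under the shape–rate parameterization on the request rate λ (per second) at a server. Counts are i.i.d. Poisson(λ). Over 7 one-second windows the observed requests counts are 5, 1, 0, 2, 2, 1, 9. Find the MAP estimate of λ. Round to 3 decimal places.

λ̂_MAP = 2.556

Σxᵢ = 5+1+0+2+2+1+9 = 20, with n = 7.
Posterior ∝ λ^3e^(−2λ) · λ^20e^(−7λ) = λ^23e^(−9λ), i.e. Gamma(shape=24, rate=9).
The mode of a Gamma(a, b) with a ≥ 1 (shape–rate) is (a−1)/b = 23/9 ≈ 2.556.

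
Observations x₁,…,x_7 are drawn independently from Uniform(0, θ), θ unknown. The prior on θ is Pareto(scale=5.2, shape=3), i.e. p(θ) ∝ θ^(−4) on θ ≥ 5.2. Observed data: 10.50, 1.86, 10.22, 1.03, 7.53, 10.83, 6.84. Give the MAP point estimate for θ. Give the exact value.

The Uniform(0, θ) likelihood is θ^(−n) for θ ≥ max(xᵢ), zero otherwise. Here max(xᵢ) = 10.83.
Posterior ∝ θ^(−4) · θ^(−7) = θ^(−11) on θ ≥ max(5.2, 10.83) = 10.83.
This density is strictly decreasing in θ, so the posterior mode lies at the lower boundary of the support.

θ̂_MAP = 10.83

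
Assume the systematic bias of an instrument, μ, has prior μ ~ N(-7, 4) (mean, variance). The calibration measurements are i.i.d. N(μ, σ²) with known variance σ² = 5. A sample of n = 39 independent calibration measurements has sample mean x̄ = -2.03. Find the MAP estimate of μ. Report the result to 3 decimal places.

n = 39, x̄ = -2.03.
For a Normal prior and Normal likelihood with known variance, the posterior is Normal; its mode equals its mean, the precision-weighted average.
Prior precision 1/σ₀² = 1/4 = 0.25; data precision n/σ² = 39/5 = 7.8.
μ̂ = (0.25·(-7) + 7.8·(-2.03)) / (0.25 + 7.8) = (-17.584)/8.05 = -1256/575 ≈ -2.184.

μ̂_MAP = -2.184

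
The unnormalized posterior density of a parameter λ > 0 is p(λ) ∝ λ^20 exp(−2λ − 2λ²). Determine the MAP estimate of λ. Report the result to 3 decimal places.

ℓ'(λ) = 20/λ − 2 − 4λ. Setting this to zero and multiplying by λ: 4λ² + 2λ − 20 = 0.
λ = (−2 + √(2² + 4·4·20)) / (2·4) = (−2 + √324) / 8 = (−2 + 18)/8 = 2.
ℓ''(λ) = −20/λ² − 4 < 0, confirming a maximum.

λ̂_MAP = 2.000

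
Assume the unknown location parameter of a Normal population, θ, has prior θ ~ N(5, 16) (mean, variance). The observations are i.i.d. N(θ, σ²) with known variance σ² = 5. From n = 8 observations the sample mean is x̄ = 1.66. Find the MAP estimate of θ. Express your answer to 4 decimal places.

n = 8, x̄ = 1.66.
For a Normal prior and Normal likelihood with known variance, the posterior is Normal; its mode equals its mean, the precision-weighted average.
Prior precision 1/σ₀² = 1/16 = 0.0625; data precision n/σ² = 8/5 = 1.6.
θ̂ = (0.0625·5 + 1.6·1.66) / (0.0625 + 1.6) = 2.9685/1.6625 = 5937/3325 ≈ 1.7856.

θ̂_MAP = 1.7856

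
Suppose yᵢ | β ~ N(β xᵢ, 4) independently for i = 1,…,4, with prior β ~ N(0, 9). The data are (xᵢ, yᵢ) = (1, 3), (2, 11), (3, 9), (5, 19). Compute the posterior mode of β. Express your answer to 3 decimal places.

β̂_MAP = 3.727

log p(β | y) = −Σ(yᵢ − βxᵢ)²/(2·4) − β²/(2·9) + const.
Setting the derivative to zero: Σxᵢ(yᵢ − βxᵢ)/4 − β/9 = 0, so β = Σxᵢyᵢ / (Σxᵢ² + σ²/τ²).
Σxᵢyᵢ = 1·3 + 2·11 + 3·9 + 5·19 = 147; Σxᵢ² = 39; σ²/τ² = 4/9.
β̂_MAP = 147 / (39 + 4/9) = 147/(355/9) = 1323/355 ≈ 3.727.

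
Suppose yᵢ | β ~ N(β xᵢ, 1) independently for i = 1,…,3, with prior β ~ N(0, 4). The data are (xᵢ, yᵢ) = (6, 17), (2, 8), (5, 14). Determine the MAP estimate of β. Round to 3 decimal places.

β̂_MAP = 2.881

log p(β | y) = −Σ(yᵢ − βxᵢ)²/(2·1) − β²/(2·4) + const.
Setting the derivative to zero: Σxᵢ(yᵢ − βxᵢ)/1 − β/4 = 0, so β = Σxᵢyᵢ / (Σxᵢ² + σ²/τ²).
Σxᵢyᵢ = 6·17 + 2·8 + 5·14 = 188; Σxᵢ² = 65; σ²/τ² = 0.25.
β̂_MAP = 188 / (65 + 0.25) = 188/65.25 ≈ 2.881.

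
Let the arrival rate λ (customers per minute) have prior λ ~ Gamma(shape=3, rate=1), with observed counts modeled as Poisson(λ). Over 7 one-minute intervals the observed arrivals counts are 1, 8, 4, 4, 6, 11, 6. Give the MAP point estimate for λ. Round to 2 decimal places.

λ̂_MAP = 5.25

Σxᵢ = 1+8+4+4+6+11+6 = 40, with n = 7.
Posterior ∝ λ^2e^(−1λ) · λ^40e^(−7λ) = λ^42e^(−8λ), i.e. Gamma(shape=43, rate=8).
The mode of a Gamma(a, b) with a ≥ 1 (shape–rate) is (a−1)/b = 42/8 ≈ 5.25.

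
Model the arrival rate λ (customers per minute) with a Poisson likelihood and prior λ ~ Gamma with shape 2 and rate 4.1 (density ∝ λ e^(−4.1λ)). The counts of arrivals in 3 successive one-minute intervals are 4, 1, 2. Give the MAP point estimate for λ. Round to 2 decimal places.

Σxᵢ = 4+1+2 = 7, with n = 3.
Posterior ∝ λe^(−4.1λ) · λ^7e^(−3λ) = λ^8e^(−7.1λ), i.e. Gamma(shape=9, rate=7.1).
The mode of a Gamma(a, b) with a ≥ 1 (shape–rate) is (a−1)/b = 8/7.1 ≈ 1.13.

λ̂_MAP = 1.13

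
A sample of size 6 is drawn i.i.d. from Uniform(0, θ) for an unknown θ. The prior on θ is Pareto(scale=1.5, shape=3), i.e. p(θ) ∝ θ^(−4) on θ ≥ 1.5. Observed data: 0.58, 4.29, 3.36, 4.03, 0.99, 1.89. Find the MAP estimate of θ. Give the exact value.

θ̂_MAP = 4.29

The Uniform(0, θ) likelihood is θ^(−n) for θ ≥ max(xᵢ), zero otherwise. Here max(xᵢ) = 4.29.
Posterior ∝ θ^(−4) · θ^(−6) = θ^(−10) on θ ≥ max(1.5, 4.29) = 4.29.
This density is strictly decreasing in θ, so the posterior mode lies at the lower boundary of the support.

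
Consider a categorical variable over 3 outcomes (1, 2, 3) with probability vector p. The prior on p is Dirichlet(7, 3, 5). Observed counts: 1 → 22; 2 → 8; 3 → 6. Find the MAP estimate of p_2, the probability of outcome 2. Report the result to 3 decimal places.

The posterior is Dirichlet(αᵢ + nᵢ) = Dirichlet(29, 11, 11).
For a Dirichlet(a₁,…,a_K) with all aᵢ > 1, the mode has j-th component (aⱼ − 1)/(Σaᵢ − K).
Here Σaᵢ = 51 and K = 3, so p_2 = (11 − 1)/(51 − 3) = 10/48 ≈ 0.208.

MAP estimate: 0.208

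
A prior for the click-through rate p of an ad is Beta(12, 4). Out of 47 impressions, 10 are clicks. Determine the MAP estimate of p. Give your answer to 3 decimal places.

Prior: Beta(12, 4).
Data: 10 successes in 47 trials. The binomial likelihood contributes p^10(1−p)^37, so the posterior is Beta(12+10, 4+37) = Beta(22, 41).
For Beta(a, b) with a, b > 1 the mode is (a−1)/(a+b−2) = 21/61 ≈ 0.344.

p̂_MAP = 0.344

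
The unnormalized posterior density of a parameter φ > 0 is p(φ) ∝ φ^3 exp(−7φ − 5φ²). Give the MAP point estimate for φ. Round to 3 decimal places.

φ̂_MAP = 0.300

ℓ'(φ) = 3/φ − 7 − 10φ. Setting this to zero and multiplying by φ: 10φ² + 7φ − 3 = 0.
φ = (−7 + √(7² + 4·10·3)) / (2·10) = (−7 + √169) / 20 = (−7 + 13)/20 = 3/10.
ℓ''(φ) = −3/φ² − 10 < 0, confirming a maximum.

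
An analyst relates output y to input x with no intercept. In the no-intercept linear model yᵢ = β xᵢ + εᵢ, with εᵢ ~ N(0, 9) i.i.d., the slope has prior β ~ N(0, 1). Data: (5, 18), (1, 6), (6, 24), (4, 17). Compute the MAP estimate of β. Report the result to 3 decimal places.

log p(β | y) = −Σ(yᵢ − βxᵢ)²/(2·9) − β²/(2·1) + const.
Setting the derivative to zero: Σxᵢ(yᵢ − βxᵢ)/9 − β/1 = 0, so β = Σxᵢyᵢ / (Σxᵢ² + σ²/τ²).
Σxᵢyᵢ = 5·18 + 1·6 + 6·24 + 4·17 = 308; Σxᵢ² = 78; σ²/τ² = 9.
β̂_MAP = 308 / (78 + 9) = 308/87 ≈ 3.540.

β̂_MAP = 3.540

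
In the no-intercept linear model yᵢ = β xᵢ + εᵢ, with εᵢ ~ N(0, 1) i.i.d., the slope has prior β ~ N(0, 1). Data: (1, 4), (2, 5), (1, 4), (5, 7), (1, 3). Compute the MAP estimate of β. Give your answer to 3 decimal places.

β̂_MAP = 1.697

log p(β | y) = −Σ(yᵢ − βxᵢ)²/(2·1) − β²/(2·1) + const.
Setting the derivative to zero: Σxᵢ(yᵢ − βxᵢ)/1 − β/1 = 0, so β = Σxᵢyᵢ / (Σxᵢ² + σ²/τ²).
Σxᵢyᵢ = 1·4 + 2·5 + 1·4 + 5·7 + 1·3 = 56; Σxᵢ² = 32; σ²/τ² = 1.
β̂_MAP = 56 / (32 + 1) = 56/33 ≈ 1.697.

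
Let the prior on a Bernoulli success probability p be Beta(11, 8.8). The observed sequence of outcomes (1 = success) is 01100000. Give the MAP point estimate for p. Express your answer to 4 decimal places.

p̂_MAP = 0.4651

Prior: Beta(11, 8.8).
Data: 2 successes in 8 trials (from the sequence). The binomial likelihood contributes p^2(1−p)^6, so the posterior is Beta(11+2, 8.8+6) = Beta(13, 14.8).
For Beta(a, b) with a, b > 1 the mode is (a−1)/(a+b−2) = 12/25.8 ≈ 0.4651.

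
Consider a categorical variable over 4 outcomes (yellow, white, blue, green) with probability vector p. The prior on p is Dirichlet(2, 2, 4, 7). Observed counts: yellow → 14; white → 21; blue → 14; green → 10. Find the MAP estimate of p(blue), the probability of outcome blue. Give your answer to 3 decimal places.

MAP estimate of p(blue) = 0.243

The posterior is Dirichlet(αᵢ + nᵢ) = Dirichlet(16, 23, 18, 17).
For a Dirichlet(a₁,…,a_K) with all aᵢ > 1, the mode has j-th component (aⱼ − 1)/(Σaᵢ − K).
Here Σaᵢ = 74 and K = 4, so p(blue) = (18 − 1)/(74 − 4) = 17/70 ≈ 0.243.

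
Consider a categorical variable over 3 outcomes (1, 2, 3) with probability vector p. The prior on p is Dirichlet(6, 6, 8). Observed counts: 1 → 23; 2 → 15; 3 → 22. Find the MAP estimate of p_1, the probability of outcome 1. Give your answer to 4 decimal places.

The posterior is Dirichlet(αᵢ + nᵢ) = Dirichlet(29, 21, 30).
For a Dirichlet(a₁,…,a_K) with all aᵢ > 1, the mode has j-th component (aⱼ − 1)/(Σaᵢ − K).
Here Σaᵢ = 80 and K = 3, so p_1 = (29 − 1)/(80 − 3) = 28/77 ≈ 0.3636.

MAP estimate: 0.3636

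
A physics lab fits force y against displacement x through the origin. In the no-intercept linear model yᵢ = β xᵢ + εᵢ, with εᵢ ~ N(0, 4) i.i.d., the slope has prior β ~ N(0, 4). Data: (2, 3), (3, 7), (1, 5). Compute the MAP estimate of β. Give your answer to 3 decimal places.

β̂_MAP = 2.133

log p(β | y) = −Σ(yᵢ − βxᵢ)²/(2·4) − β²/(2·4) + const.
Setting the derivative to zero: Σxᵢ(yᵢ − βxᵢ)/4 − β/4 = 0, so β = Σxᵢyᵢ / (Σxᵢ² + σ²/τ²).
Σxᵢyᵢ = 2·3 + 3·7 + 1·5 = 32; Σxᵢ² = 14; σ²/τ² = 1.
β̂_MAP = 32 / (14 + 1) = 32/15 ≈ 2.133.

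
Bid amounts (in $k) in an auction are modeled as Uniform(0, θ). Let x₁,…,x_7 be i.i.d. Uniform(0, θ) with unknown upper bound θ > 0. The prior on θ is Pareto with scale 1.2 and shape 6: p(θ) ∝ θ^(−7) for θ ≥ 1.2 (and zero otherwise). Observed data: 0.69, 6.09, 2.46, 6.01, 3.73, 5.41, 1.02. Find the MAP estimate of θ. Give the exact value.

θ̂_MAP = 6.09

The Uniform(0, θ) likelihood is θ^(−n) for θ ≥ max(xᵢ), zero otherwise. Here max(xᵢ) = 6.09.
Posterior ∝ θ^(−7) · θ^(−7) = θ^(−14) on θ ≥ max(1.2, 6.09) = 6.09.
This density is strictly decreasing in θ, so the posterior mode lies at the lower boundary of the support.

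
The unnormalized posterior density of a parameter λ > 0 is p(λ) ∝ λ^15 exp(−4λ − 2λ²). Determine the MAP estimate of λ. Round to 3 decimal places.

λ̂_MAP = 1.500

ℓ'(λ) = 15/λ − 4 − 4λ. Setting this to zero and multiplying by λ: 4λ² + 4λ − 15 = 0.
λ = (−4 + √(4² + 4·4·15)) / (2·4) = (−4 + √256) / 8 = (−4 + 16)/8 = 3/2.
ℓ''(λ) = −15/λ² − 4 < 0, confirming a maximum.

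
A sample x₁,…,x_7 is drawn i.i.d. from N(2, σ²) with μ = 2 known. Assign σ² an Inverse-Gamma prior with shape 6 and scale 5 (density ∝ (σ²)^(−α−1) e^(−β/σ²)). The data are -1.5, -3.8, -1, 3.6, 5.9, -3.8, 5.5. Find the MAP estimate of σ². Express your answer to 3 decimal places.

σ̂²_MAP = 6.121

Sum of squared deviations about the known mean: SS = (-1.5−2)² + (-3.8−2)² + (-1−2)² + (3.6−2)² + (5.9−2)² + (-3.8−2)² + (5.5−2)² = 118.55.
The Normal likelihood contributes (σ²)^(−n/2) exp(−SS/(2σ²)), so the posterior is Inverse-Gamma(α + n/2, β + SS/2) = Inverse-Gamma(9.5, 64.275).
The mode of Inverse-Gamma(a, b) is b/(a+1) = 64.275/10.5 ≈ 6.121.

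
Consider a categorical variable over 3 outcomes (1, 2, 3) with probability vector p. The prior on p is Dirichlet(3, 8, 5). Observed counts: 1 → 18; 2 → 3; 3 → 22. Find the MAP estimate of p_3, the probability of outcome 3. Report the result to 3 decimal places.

The posterior is Dirichlet(αᵢ + nᵢ) = Dirichlet(21, 11, 27).
For a Dirichlet(a₁,…,a_K) with all aᵢ > 1, the mode has j-th component (aⱼ − 1)/(Σaᵢ − K).
Here Σaᵢ = 59 and K = 3, so p_3 = (27 − 1)/(59 − 3) = 26/56 ≈ 0.464.

MAP estimate: 0.464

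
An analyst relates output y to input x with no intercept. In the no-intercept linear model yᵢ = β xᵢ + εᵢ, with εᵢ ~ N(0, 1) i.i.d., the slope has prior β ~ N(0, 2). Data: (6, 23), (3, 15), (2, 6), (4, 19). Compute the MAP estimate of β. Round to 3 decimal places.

log p(β | y) = −Σ(yᵢ − βxᵢ)²/(2·1) − β²/(2·2) + const.
Setting the derivative to zero: Σxᵢ(yᵢ − βxᵢ)/1 − β/2 = 0, so β = Σxᵢyᵢ / (Σxᵢ² + σ²/τ²).
Σxᵢyᵢ = 6·23 + 3·15 + 2·6 + 4·19 = 271; Σxᵢ² = 65; σ²/τ² = 0.5.
β̂_MAP = 271 / (65 + 0.5) = 271/65.5 ≈ 4.137.

β̂_MAP = 4.137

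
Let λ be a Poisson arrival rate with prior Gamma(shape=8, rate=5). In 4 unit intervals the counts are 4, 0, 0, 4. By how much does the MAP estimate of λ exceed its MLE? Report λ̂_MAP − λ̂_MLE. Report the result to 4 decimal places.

MAP − MLE = -0.3333

Σxᵢ = 8. Posterior is Gamma(16, 9); MAP = (16−1)/9 = 15/9 ≈ 1.66667.
MLE = x̄ = 8/4 ≈ 2.00000.
Difference = 15/9 − 8/4 = -1/3 ≈ -0.3333.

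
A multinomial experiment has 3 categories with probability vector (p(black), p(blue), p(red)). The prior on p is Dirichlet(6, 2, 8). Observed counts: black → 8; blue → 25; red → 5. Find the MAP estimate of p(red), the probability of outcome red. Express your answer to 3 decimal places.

MAP estimate of p(red) = 0.235

The posterior is Dirichlet(αᵢ + nᵢ) = Dirichlet(14, 27, 13).
For a Dirichlet(a₁,…,a_K) with all aᵢ > 1, the mode has j-th component (aⱼ − 1)/(Σaᵢ − K).
Here Σaᵢ = 54 and K = 3, so p(red) = (13 − 1)/(54 − 3) = 12/51 ≈ 0.235.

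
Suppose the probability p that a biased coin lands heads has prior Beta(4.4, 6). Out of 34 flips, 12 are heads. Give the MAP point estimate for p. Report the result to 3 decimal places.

p̂_MAP = 0.363

Prior: Beta(4.4, 6).
Data: 12 successes in 34 trials. The binomial likelihood contributes p^12(1−p)^22, so the posterior is Beta(4.4+12, 6+22) = Beta(16.4, 28).
For Beta(a, b) with a, b > 1 the mode is (a−1)/(a+b−2) = 15.4/42.4 ≈ 0.363.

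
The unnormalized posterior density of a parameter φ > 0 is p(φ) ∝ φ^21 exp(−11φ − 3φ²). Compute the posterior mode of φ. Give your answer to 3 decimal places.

ℓ'(φ) = 21/φ − 11 − 6φ. Setting this to zero and multiplying by φ: 6φ² + 11φ − 21 = 0.
φ = (−11 + √(11² + 4·6·21)) / (2·6) = (−11 + √625) / 12 = (−11 + 25)/12 = 7/6.
ℓ''(φ) = −21/φ² − 6 < 0, confirming a maximum.

φ̂_MAP = 1.167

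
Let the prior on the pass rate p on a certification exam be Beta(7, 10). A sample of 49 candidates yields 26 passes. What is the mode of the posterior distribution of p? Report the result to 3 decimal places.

Prior: Beta(7, 10).
Data: 26 successes in 49 trials. The binomial likelihood contributes p^26(1−p)^23, so the posterior is Beta(7+26, 10+23) = Beta(33, 33).
For Beta(a, b) with a, b > 1 the mode is (a−1)/(a+b−2) = 32/64 ≈ 0.500.

p̂_MAP = 0.500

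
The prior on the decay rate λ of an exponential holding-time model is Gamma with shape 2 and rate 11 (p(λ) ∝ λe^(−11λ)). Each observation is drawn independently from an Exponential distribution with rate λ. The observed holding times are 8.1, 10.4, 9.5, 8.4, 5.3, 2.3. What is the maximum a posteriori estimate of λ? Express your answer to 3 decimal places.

λ̂_MAP = 0.127

The Exponential(rate=λ) likelihood is ∝ λ^n e^(−λΣtᵢ). Here n = 6 and Σtᵢ = 8.1 + 10.4 + 9.5 + 8.4 + 5.3 + 2.3 = 44.
Posterior ∝ λe^(−11λ) · λ^6e^(−44λ) = λ^7e^(−55λ), i.e. Gamma(8, 55).
Mode = (a−1)/b = 7/55 ≈ 0.127.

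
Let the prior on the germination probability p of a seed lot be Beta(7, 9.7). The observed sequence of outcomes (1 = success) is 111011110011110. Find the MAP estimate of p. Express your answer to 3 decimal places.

Prior: Beta(7, 9.7).
Data: 11 successes in 15 trials (from the sequence). The binomial likelihood contributes p^11(1−p)^4, so the posterior is Beta(7+11, 9.7+4) = Beta(18, 13.7).
For Beta(a, b) with a, b > 1 the mode is (a−1)/(a+b−2) = 17/29.7 ≈ 0.572.

p̂_MAP = 0.572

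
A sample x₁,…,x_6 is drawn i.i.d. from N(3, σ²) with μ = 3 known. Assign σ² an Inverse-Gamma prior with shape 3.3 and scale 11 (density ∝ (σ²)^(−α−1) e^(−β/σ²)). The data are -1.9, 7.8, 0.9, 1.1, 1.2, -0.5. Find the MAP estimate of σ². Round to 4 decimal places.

Sum of squared deviations about the known mean: SS = (-1.9−3)² + (7.8−3)² + (0.9−3)² + (1.1−3)² + (1.2−3)² + (-0.5−3)² = 70.56.
The Normal likelihood contributes (σ²)^(−n/2) exp(−SS/(2σ²)), so the posterior is Inverse-Gamma(α + n/2, β + SS/2) = Inverse-Gamma(6.3, 46.28).
The mode of Inverse-Gamma(a, b) is b/(a+1) = 46.28/7.3 ≈ 6.3397.

σ̂²_MAP = 6.3397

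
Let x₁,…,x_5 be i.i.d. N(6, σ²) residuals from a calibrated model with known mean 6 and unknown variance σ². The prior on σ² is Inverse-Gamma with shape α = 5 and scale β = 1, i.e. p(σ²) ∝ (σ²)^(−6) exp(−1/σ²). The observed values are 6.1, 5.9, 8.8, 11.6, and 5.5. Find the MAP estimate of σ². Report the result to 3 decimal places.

Sum of squared deviations about the known mean: SS = (6.1−6)² + (5.9−6)² + (8.8−6)² + (11.6−6)² + (5.5−6)² = 39.47.
The Normal likelihood contributes (σ²)^(−n/2) exp(−SS/(2σ²)), so the posterior is Inverse-Gamma(α + n/2, β + SS/2) = Inverse-Gamma(7.5, 20.735).
The mode of Inverse-Gamma(a, b) is b/(a+1) = 20.735/8.5 ≈ 2.439.

σ̂²_MAP = 2.439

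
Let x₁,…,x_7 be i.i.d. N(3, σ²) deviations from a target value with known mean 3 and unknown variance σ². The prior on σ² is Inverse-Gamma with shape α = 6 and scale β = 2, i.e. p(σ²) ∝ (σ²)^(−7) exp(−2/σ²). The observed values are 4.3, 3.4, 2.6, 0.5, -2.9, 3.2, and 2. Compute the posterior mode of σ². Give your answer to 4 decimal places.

σ̂²_MAP = 2.2910

Sum of squared deviations about the known mean: SS = (4.3−3)² + (3.4−3)² + (2.6−3)² + (0.5−3)² + (-2.9−3)² + (3.2−3)² + (2−3)² = 44.11.
The Normal likelihood contributes (σ²)^(−n/2) exp(−SS/(2σ²)), so the posterior is Inverse-Gamma(α + n/2, β + SS/2) = Inverse-Gamma(9.5, 24.055).
The mode of Inverse-Gamma(a, b) is b/(a+1) = 24.055/10.5 ≈ 2.2910.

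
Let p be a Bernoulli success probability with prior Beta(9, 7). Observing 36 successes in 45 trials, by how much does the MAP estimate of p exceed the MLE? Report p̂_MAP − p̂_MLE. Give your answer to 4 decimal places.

MAP − MLE = -0.0542

Posterior is Beta(45, 16); MAP = (45−1)/(61−2) = 44/59 ≈ 0.74576.
MLE ignores the prior: p̂_MLE = k/n = 36/45 ≈ 0.80000.
Difference = 44/59 − 36/45 = -16/295 ≈ -0.0542.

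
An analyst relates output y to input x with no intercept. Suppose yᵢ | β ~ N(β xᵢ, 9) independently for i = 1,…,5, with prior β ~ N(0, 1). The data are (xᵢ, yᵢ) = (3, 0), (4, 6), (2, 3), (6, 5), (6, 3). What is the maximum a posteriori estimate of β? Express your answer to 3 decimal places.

β̂_MAP = 0.709

log p(β | y) = −Σ(yᵢ − βxᵢ)²/(2·9) − β²/(2·1) + const.
Setting the derivative to zero: Σxᵢ(yᵢ − βxᵢ)/9 − β/1 = 0, so β = Σxᵢyᵢ / (Σxᵢ² + σ²/τ²).
Σxᵢyᵢ = 3·0 + 4·6 + 2·3 + 6·5 + 6·3 = 78; Σxᵢ² = 101; σ²/τ² = 9.
β̂_MAP = 78 / (101 + 9) = 78/110 ≈ 0.709.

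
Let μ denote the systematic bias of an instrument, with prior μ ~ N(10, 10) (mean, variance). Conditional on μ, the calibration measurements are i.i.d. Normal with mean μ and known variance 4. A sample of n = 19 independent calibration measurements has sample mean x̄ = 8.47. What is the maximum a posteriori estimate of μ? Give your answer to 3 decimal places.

n = 19, x̄ = 8.47.
For a Normal prior and Normal likelihood with known variance, the posterior is Normal; its mode equals its mean, the precision-weighted average.
Prior precision 1/σ₀² = 1/10 = 0.1; data precision n/σ² = 19/4 = 4.75.
μ̂ = (0.1·10 + 4.75·8.47) / (0.1 + 4.75) = 41.2325/4.85 = 16493/1940 ≈ 8.502.

μ̂_MAP = 8.502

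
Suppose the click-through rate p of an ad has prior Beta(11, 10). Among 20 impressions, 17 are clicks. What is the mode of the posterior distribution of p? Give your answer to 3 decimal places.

p̂_MAP = 0.692

Prior: Beta(11, 10).
Data: 17 successes in 20 trials. The binomial likelihood contributes p^17(1−p)^3, so the posterior is Beta(11+17, 10+3) = Beta(28, 13).
For Beta(a, b) with a, b > 1 the mode is (a−1)/(a+b−2) = 27/39 ≈ 0.692.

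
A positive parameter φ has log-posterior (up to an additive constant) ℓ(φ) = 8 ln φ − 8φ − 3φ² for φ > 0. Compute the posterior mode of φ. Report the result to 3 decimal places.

φ̂_MAP = 0.667

ℓ'(φ) = 8/φ − 8 − 6φ. Setting this to zero and multiplying by φ: 6φ² + 8φ − 8 = 0.
φ = (−8 + √(8² + 4·6·8)) / (2·6) = (−8 + √256) / 12 = (−8 + 16)/12 = 2/3.
ℓ''(φ) = −8/φ² − 6 < 0, confirming a maximum.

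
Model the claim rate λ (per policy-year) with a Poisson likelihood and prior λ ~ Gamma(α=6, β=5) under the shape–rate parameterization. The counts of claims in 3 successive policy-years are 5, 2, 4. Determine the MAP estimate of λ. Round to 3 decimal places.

Σxᵢ = 5+2+4 = 11, with n = 3.
Posterior ∝ λ^5e^(−5λ) · λ^11e^(−3λ) = λ^16e^(−8λ), i.e. Gamma(shape=17, rate=8).
The mode of a Gamma(a, b) with a ≥ 1 (shape–rate) is (a−1)/b = 16/8 ≈ 2.000.

λ̂_MAP = 2.000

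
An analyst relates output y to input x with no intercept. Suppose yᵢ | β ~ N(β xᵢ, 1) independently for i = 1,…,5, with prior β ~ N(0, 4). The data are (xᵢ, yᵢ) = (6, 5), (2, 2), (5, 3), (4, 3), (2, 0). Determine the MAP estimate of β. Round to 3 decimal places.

β̂_MAP = 0.716

log p(β | y) = −Σ(yᵢ − βxᵢ)²/(2·1) − β²/(2·4) + const.
Setting the derivative to zero: Σxᵢ(yᵢ − βxᵢ)/1 − β/4 = 0, so β = Σxᵢyᵢ / (Σxᵢ² + σ²/τ²).
Σxᵢyᵢ = 6·5 + 2·2 + 5·3 + 4·3 + 2·0 = 61; Σxᵢ² = 85; σ²/τ² = 0.25.
β̂_MAP = 61 / (85 + 0.25) = 61/85.25 ≈ 0.716.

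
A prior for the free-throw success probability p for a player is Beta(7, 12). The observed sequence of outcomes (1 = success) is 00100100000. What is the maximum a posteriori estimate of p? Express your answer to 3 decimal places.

p̂_MAP = 0.286

Prior: Beta(7, 12).
Data: 2 successes in 11 trials (from the sequence). The binomial likelihood contributes p^2(1−p)^9, so the posterior is Beta(7+2, 12+9) = Beta(9, 21).
For Beta(a, b) with a, b > 1 the mode is (a−1)/(a+b−2) = 8/28 ≈ 0.286.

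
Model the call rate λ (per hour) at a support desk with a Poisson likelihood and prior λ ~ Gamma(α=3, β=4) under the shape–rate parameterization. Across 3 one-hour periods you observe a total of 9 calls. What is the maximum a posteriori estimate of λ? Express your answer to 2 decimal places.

Σxᵢ = 9, n = 3.
Posterior ∝ λ^2e^(−4λ) · λ^9e^(−3λ) = λ^11e^(−7λ), i.e. Gamma(shape=12, rate=7).
The mode of a Gamma(a, b) with a ≥ 1 (shape–rate) is (a−1)/b = 11/7 ≈ 1.57.

λ̂_MAP = 1.57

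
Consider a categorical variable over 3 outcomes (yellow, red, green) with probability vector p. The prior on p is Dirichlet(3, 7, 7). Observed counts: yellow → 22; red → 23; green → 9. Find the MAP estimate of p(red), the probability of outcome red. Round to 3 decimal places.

The posterior is Dirichlet(αᵢ + nᵢ) = Dirichlet(25, 30, 16).
For a Dirichlet(a₁,…,a_K) with all aᵢ > 1, the mode has j-th component (aⱼ − 1)/(Σaᵢ − K).
Here Σaᵢ = 71 and K = 3, so p(red) = (30 − 1)/(71 − 3) = 29/68 ≈ 0.426.

MAP estimate of p(red) = 0.426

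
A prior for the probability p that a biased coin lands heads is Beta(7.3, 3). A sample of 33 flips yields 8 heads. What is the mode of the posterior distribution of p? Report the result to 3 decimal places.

p̂_MAP = 0.346

Prior: Beta(7.3, 3).
Data: 8 successes in 33 trials. The binomial likelihood contributes p^8(1−p)^25, so the posterior is Beta(7.3+8, 3+25) = Beta(15.3, 28).
For Beta(a, b) with a, b > 1 the mode is (a−1)/(a+b−2) = 14.3/41.3 ≈ 0.346.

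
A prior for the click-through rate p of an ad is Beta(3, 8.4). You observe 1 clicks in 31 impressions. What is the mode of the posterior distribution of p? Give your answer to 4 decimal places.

Prior: Beta(3, 8.4).
Data: 1 success in 31 trials. The binomial likelihood contributes p(1−p)^30, so the posterior is Beta(3+1, 8.4+30) = Beta(4, 38.4).
For Beta(a, b) with a, b > 1 the mode is (a−1)/(a+b−2) = 3/40.4 ≈ 0.0743.

p̂_MAP = 0.0743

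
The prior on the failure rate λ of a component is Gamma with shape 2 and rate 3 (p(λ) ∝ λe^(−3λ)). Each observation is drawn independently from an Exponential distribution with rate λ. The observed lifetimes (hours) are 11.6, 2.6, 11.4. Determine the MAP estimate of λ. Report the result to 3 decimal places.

λ̂_MAP = 0.140

The Exponential(rate=λ) likelihood is ∝ λ^n e^(−λΣtᵢ). Here n = 3 and Σtᵢ = 11.6 + 2.6 + 11.4 = 25.6.
Posterior ∝ λe^(−3λ) · λ^3e^(−25.6λ) = λ^4e^(−28.6λ), i.e. Gamma(5, 28.6).
Mode = (a−1)/b = 4/28.6 ≈ 0.140.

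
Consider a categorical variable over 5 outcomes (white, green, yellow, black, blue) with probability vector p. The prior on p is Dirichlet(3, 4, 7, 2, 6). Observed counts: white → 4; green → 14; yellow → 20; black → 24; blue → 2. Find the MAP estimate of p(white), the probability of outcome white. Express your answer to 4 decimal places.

The posterior is Dirichlet(αᵢ + nᵢ) = Dirichlet(7, 18, 27, 26, 8).
For a Dirichlet(a₁,…,a_K) with all aᵢ > 1, the mode has j-th component (aⱼ − 1)/(Σaᵢ − K).
Here Σaᵢ = 86 and K = 5, so p(white) = (7 − 1)/(86 − 5) = 6/81 ≈ 0.0741.

MAP estimate of p(white) = 0.0741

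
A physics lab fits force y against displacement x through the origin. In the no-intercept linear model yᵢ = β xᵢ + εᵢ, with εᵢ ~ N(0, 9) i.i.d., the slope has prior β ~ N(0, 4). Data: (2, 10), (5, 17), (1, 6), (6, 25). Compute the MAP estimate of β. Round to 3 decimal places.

β̂_MAP = 3.824

log p(β | y) = −Σ(yᵢ − βxᵢ)²/(2·9) − β²/(2·4) + const.
Setting the derivative to zero: Σxᵢ(yᵢ − βxᵢ)/9 − β/4 = 0, so β = Σxᵢyᵢ / (Σxᵢ² + σ²/τ²).
Σxᵢyᵢ = 2·10 + 5·17 + 1·6 + 6·25 = 261; Σxᵢ² = 66; σ²/τ² = 2.25.
β̂_MAP = 261 / (66 + 2.25) = 261/68.25 ≈ 3.824.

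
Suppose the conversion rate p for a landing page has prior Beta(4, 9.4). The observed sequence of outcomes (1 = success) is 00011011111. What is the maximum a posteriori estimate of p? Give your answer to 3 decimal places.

Prior: Beta(4, 9.4).
Data: 7 successes in 11 trials (from the sequence). The binomial likelihood contributes p^7(1−p)^4, so the posterior is Beta(4+7, 9.4+4) = Beta(11, 13.4).
For Beta(a, b) with a, b > 1 the mode is (a−1)/(a+b−2) = 10/22.4 ≈ 0.446.

p̂_MAP = 0.446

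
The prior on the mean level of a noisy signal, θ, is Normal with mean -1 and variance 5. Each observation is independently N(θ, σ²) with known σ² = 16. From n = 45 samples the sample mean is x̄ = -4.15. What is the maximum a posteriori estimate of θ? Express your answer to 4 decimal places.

θ̂_MAP = -3.9409

n = 45, x̄ = -4.15.
For a Normal prior and Normal likelihood with known variance, the posterior is Normal; its mode equals its mean, the precision-weighted average.
Prior precision 1/σ₀² = 1/5 = 0.2; data precision n/σ² = 45/16 = 2.8125.
θ̂ = (0.2·(-1) + 2.8125·(-4.15)) / (0.2 + 2.8125) = (-11.871875)/3.0125 = -3799/964 ≈ -3.9409.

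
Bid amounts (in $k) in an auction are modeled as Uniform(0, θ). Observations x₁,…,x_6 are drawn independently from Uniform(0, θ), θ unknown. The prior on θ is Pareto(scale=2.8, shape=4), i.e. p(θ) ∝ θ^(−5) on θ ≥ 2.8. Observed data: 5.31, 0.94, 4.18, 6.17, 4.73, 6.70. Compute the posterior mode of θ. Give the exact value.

The Uniform(0, θ) likelihood is θ^(−n) for θ ≥ max(xᵢ), zero otherwise. Here max(xᵢ) = 6.70.
Posterior ∝ θ^(−5) · θ^(−6) = θ^(−11) on θ ≥ max(2.8, 6.70) = 6.70.
This density is strictly decreasing in θ, so the posterior mode lies at the lower boundary of the support.

θ̂_MAP = 6.70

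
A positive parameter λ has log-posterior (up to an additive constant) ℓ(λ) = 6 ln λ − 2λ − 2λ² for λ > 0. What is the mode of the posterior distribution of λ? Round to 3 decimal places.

λ̂_MAP = 1.000

ℓ'(λ) = 6/λ − 2 − 4λ. Setting this to zero and multiplying by λ: 4λ² + 2λ − 6 = 0.
λ = (−2 + √(2² + 4·4·6)) / (2·4) = (−2 + √100) / 8 = (−2 + 10)/8 = 1.
ℓ''(λ) = −6/λ² − 4 < 0, confirming a maximum.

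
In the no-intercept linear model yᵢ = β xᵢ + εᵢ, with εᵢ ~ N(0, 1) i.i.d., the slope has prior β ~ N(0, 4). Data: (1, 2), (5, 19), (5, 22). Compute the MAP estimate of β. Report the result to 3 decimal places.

β̂_MAP = 4.039

log p(β | y) = −Σ(yᵢ − βxᵢ)²/(2·1) − β²/(2·4) + const.
Setting the derivative to zero: Σxᵢ(yᵢ − βxᵢ)/1 − β/4 = 0, so β = Σxᵢyᵢ / (Σxᵢ² + σ²/τ²).
Σxᵢyᵢ = 1·2 + 5·19 + 5·22 = 207; Σxᵢ² = 51; σ²/τ² = 0.25.
β̂_MAP = 207 / (51 + 0.25) = 207/51.25 ≈ 4.039.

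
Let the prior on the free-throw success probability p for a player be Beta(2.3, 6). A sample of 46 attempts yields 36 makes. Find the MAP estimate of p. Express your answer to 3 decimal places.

p̂_MAP = 0.713

Prior: Beta(2.3, 6).
Data: 36 successes in 46 trials. The binomial likelihood contributes p^36(1−p)^10, so the posterior is Beta(2.3+36, 6+10) = Beta(38.3, 16).
For Beta(a, b) with a, b > 1 the mode is (a−1)/(a+b−2) = 37.3/52.3 ≈ 0.713.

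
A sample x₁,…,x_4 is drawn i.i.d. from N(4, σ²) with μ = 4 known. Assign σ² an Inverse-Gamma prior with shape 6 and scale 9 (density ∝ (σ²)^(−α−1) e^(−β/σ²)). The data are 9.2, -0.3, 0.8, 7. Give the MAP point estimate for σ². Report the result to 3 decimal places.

σ̂²_MAP = 4.598

Sum of squared deviations about the known mean: SS = (9.2−4)² + (-0.3−4)² + (0.8−4)² + (7−4)² = 64.77.
The Normal likelihood contributes (σ²)^(−n/2) exp(−SS/(2σ²)), so the posterior is Inverse-Gamma(α + n/2, β + SS/2) = Inverse-Gamma(8, 41.385).
The mode of Inverse-Gamma(a, b) is b/(a+1) = 41.385/9 ≈ 4.598.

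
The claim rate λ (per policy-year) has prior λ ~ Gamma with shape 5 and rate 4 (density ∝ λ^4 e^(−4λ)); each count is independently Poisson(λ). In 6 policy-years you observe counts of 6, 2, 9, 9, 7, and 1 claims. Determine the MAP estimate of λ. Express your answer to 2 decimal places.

Σxᵢ = 6+2+9+9+7+1 = 34, with n = 6.
Posterior ∝ λ^4e^(−4λ) · λ^34e^(−6λ) = λ^38e^(−10λ), i.e. Gamma(shape=39, rate=10).
The mode of a Gamma(a, b) with a ≥ 1 (shape–rate) is (a−1)/b = 38/10 ≈ 3.80.

λ̂_MAP = 3.80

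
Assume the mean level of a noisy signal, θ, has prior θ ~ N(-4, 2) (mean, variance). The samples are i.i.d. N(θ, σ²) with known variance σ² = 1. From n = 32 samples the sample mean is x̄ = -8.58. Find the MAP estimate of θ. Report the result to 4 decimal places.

n = 32, x̄ = -8.58.
For a Normal prior and Normal likelihood with known variance, the posterior is Normal; its mode equals its mean, the precision-weighted average.
Prior precision 1/σ₀² = 1/2 = 0.5; data precision n/σ² = 32/1 = 32.
θ̂ = (0.5·(-4) + 32·(-8.58)) / (0.5 + 32) = (-276.56)/32.5 = -13828/1625 ≈ -8.5095.

θ̂_MAP = -8.5095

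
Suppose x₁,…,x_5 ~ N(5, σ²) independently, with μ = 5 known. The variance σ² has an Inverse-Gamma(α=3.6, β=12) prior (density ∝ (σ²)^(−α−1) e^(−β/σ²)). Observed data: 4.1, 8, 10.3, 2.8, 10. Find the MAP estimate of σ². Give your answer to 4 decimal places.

σ̂²_MAP = 6.4606

Sum of squared deviations about the known mean: SS = (4.1−5)² + (8−5)² + (10.3−5)² + (2.8−5)² + (10−5)² = 67.74.
The Normal likelihood contributes (σ²)^(−n/2) exp(−SS/(2σ²)), so the posterior is Inverse-Gamma(α + n/2, β + SS/2) = Inverse-Gamma(6.1, 45.87).
The mode of Inverse-Gamma(a, b) is b/(a+1) = 45.87/7.1 ≈ 6.4606.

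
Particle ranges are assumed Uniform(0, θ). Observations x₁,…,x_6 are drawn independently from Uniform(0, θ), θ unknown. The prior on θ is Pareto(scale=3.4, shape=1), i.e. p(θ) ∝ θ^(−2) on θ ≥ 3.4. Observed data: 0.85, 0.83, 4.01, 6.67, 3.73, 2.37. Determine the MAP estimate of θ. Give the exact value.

The Uniform(0, θ) likelihood is θ^(−n) for θ ≥ max(xᵢ), zero otherwise. Here max(xᵢ) = 6.67.
Posterior ∝ θ^(−2) · θ^(−6) = θ^(−8) on θ ≥ max(3.4, 6.67) = 6.67.
This density is strictly decreasing in θ, so the posterior mode lies at the lower boundary of the support.

θ̂_MAP = 6.67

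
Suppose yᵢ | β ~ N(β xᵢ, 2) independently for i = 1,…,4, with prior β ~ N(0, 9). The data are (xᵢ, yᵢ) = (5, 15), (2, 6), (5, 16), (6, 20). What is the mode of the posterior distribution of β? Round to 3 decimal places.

log p(β | y) = −Σ(yᵢ − βxᵢ)²/(2·2) − β²/(2·9) + const.
Setting the derivative to zero: Σxᵢ(yᵢ − βxᵢ)/2 − β/9 = 0, so β = Σxᵢyᵢ / (Σxᵢ² + σ²/τ²).
Σxᵢyᵢ = 5·15 + 2·6 + 5·16 + 6·20 = 287; Σxᵢ² = 90; σ²/τ² = 2/9.
β̂_MAP = 287 / (90 + 2/9) = 287/(812/9) = 369/116 ≈ 3.181.

β̂_MAP = 3.181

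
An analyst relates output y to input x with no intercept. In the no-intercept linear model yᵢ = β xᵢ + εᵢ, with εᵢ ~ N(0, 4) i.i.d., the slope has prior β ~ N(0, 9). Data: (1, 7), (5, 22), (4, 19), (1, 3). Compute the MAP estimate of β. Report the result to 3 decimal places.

β̂_MAP = 4.512

log p(β | y) = −Σ(yᵢ − βxᵢ)²/(2·4) − β²/(2·9) + const.
Setting the derivative to zero: Σxᵢ(yᵢ − βxᵢ)/4 − β/9 = 0, so β = Σxᵢyᵢ / (Σxᵢ² + σ²/τ²).
Σxᵢyᵢ = 1·7 + 5·22 + 4·19 + 1·3 = 196; Σxᵢ² = 43; σ²/τ² = 4/9.
β̂_MAP = 196 / (43 + 4/9) = 196/(391/9) = 1764/391 ≈ 4.512.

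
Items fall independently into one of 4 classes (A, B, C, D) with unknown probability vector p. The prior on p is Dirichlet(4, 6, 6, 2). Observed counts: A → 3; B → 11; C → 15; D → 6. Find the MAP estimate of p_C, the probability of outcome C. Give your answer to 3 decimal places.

MAP estimate of p_C = 0.408

The posterior is Dirichlet(αᵢ + nᵢ) = Dirichlet(7, 17, 21, 8).
For a Dirichlet(a₁,…,a_K) with all aᵢ > 1, the mode has j-th component (aⱼ − 1)/(Σaᵢ − K).
Here Σaᵢ = 53 and K = 4, so p_C = (21 − 1)/(53 − 4) = 20/49 ≈ 0.408.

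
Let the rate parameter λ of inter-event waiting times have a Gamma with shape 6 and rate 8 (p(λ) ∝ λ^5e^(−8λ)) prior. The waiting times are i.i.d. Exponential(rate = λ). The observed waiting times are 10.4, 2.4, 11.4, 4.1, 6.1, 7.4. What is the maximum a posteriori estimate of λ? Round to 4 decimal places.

λ̂_MAP = 0.2209

The Exponential(rate=λ) likelihood is ∝ λ^n e^(−λΣtᵢ). Here n = 6 and Σtᵢ = 10.4 + 2.4 + 11.4 + 4.1 + 6.1 + 7.4 = 41.8.
Posterior ∝ λ^5e^(−8λ) · λ^6e^(−41.8λ) = λ^11e^(−49.8λ), i.e. Gamma(12, 49.8).
Mode = (a−1)/b = 11/49.8 ≈ 0.2209.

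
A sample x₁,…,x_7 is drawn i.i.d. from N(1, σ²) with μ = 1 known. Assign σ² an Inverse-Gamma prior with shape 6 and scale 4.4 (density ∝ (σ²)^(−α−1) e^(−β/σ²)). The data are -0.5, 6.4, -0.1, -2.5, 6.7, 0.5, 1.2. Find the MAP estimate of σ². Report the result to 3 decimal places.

σ̂²_MAP = 4.117

Sum of squared deviations about the known mean: SS = (-0.5−1)² + (6.4−1)² + (-0.1−1)² + (-2.5−1)² + (6.7−1)² + (0.5−1)² + (1.2−1)² = 77.65.
The Normal likelihood contributes (σ²)^(−n/2) exp(−SS/(2σ²)), so the posterior is Inverse-Gamma(α + n/2, β + SS/2) = Inverse-Gamma(9.5, 43.225).
The mode of Inverse-Gamma(a, b) is b/(a+1) = 43.225/10.5 ≈ 4.117.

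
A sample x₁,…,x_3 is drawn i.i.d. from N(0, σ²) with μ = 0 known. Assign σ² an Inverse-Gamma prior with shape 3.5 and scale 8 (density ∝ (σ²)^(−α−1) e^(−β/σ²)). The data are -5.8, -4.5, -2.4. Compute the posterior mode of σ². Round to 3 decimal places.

σ̂²_MAP = 6.304

Sum of squared deviations about the known mean: SS = (-5.8−0)² + (-4.5−0)² + (-2.4−0)² = 59.65.
The Normal likelihood contributes (σ²)^(−n/2) exp(−SS/(2σ²)), so the posterior is Inverse-Gamma(α + n/2, β + SS/2) = Inverse-Gamma(5, 37.825).
The mode of Inverse-Gamma(a, b) is b/(a+1) = 37.825/6 ≈ 6.304.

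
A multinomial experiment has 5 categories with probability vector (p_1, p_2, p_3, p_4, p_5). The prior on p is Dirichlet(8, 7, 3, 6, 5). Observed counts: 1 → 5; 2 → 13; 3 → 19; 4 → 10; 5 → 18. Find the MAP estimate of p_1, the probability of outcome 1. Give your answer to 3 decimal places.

MAP estimate: 0.135

The posterior is Dirichlet(αᵢ + nᵢ) = Dirichlet(13, 20, 22, 16, 23).
For a Dirichlet(a₁,…,a_K) with all aᵢ > 1, the mode has j-th component (aⱼ − 1)/(Σaᵢ − K).
Here Σaᵢ = 94 and K = 5, so p_1 = (13 − 1)/(94 − 5) = 12/89 ≈ 0.135.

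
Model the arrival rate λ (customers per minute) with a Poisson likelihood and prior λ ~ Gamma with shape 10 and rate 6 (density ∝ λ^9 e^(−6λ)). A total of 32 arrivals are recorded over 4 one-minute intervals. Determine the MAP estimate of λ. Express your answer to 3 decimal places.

λ̂_MAP = 4.100

Σxᵢ = 32, n = 4.
Posterior ∝ λ^9e^(−6λ) · λ^32e^(−4λ) = λ^41e^(−10λ), i.e. Gamma(shape=42, rate=10).
The mode of a Gamma(a, b) with a ≥ 1 (shape–rate) is (a−1)/b = 41/10 ≈ 4.100.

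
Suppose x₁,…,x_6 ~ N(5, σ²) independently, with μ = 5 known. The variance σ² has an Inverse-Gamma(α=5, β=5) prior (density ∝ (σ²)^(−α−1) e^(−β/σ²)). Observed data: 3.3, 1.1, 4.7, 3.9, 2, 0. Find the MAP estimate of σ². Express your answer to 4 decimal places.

Sum of squared deviations about the known mean: SS = (3.3−5)² + (1.1−5)² + (4.7−5)² + (3.9−5)² + (2−5)² + (0−5)² = 53.4.
The Normal likelihood contributes (σ²)^(−n/2) exp(−SS/(2σ²)), so the posterior is Inverse-Gamma(α + n/2, β + SS/2) = Inverse-Gamma(8, 31.7).
The mode of Inverse-Gamma(a, b) is b/(a+1) = 31.7/9 ≈ 3.5222.

σ̂²_MAP = 3.5222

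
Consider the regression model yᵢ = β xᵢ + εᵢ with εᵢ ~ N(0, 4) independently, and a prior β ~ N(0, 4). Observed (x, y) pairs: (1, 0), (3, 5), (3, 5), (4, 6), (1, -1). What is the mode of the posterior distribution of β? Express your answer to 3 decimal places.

log p(β | y) = −Σ(yᵢ − βxᵢ)²/(2·4) − β²/(2·4) + const.
Setting the derivative to zero: Σxᵢ(yᵢ − βxᵢ)/4 − β/4 = 0, so β = Σxᵢyᵢ / (Σxᵢ² + σ²/τ²).
Σxᵢyᵢ = 1·0 + 3·5 + 3·5 + 4·6 + 1·(-1) = 53; Σxᵢ² = 36; σ²/τ² = 1.
β̂_MAP = 53 / (36 + 1) = 53/37 ≈ 1.432.

β̂_MAP = 1.432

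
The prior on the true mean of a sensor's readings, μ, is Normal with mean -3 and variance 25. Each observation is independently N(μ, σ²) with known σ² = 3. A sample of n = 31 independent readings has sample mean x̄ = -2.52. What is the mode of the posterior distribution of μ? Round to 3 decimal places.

μ̂_MAP = -2.522

n = 31, x̄ = -2.52.
For a Normal prior and Normal likelihood with known variance, the posterior is Normal; its mode equals its mean, the precision-weighted average.
Prior precision 1/σ₀² = 1/25 = 0.04; data precision n/σ² = 31/3.
μ̂ = (0.04·(-3) + (31/3)·(-2.52)) / (0.04 + 31/3) = (-26.16)/(778/75) = -981/389 ≈ -2.522.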